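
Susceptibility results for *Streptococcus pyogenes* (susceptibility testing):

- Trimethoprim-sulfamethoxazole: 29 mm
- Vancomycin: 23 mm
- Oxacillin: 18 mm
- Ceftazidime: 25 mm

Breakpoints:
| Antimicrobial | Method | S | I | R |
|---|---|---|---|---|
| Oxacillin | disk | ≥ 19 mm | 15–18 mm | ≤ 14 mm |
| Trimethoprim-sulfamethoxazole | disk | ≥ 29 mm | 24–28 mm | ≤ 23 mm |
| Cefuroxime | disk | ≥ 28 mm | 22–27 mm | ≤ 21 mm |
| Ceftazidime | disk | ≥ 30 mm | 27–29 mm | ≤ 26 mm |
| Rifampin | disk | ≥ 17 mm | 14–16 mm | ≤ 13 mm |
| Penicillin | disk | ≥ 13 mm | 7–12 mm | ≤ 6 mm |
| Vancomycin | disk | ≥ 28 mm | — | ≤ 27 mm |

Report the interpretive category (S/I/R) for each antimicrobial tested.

S, R, I, R

Trimethoprim-sulfamethoxazole 29 mm: ≥ 29 mm ⇒ S
Vancomycin: 23 mm is ≤ 27 mm ⇒ R
Oxacillin: 18 mm is in 15–18 mm ⇒ Intermediate
Ceftazidime 25 mm: ≤ 26 mm ⇒ Resistant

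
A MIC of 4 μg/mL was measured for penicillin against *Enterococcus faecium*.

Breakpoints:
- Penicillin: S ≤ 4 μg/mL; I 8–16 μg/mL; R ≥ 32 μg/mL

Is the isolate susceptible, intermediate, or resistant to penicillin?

Penicillin (4 μg/mL) ≤ 4 μg/mL ⇒ susceptible

S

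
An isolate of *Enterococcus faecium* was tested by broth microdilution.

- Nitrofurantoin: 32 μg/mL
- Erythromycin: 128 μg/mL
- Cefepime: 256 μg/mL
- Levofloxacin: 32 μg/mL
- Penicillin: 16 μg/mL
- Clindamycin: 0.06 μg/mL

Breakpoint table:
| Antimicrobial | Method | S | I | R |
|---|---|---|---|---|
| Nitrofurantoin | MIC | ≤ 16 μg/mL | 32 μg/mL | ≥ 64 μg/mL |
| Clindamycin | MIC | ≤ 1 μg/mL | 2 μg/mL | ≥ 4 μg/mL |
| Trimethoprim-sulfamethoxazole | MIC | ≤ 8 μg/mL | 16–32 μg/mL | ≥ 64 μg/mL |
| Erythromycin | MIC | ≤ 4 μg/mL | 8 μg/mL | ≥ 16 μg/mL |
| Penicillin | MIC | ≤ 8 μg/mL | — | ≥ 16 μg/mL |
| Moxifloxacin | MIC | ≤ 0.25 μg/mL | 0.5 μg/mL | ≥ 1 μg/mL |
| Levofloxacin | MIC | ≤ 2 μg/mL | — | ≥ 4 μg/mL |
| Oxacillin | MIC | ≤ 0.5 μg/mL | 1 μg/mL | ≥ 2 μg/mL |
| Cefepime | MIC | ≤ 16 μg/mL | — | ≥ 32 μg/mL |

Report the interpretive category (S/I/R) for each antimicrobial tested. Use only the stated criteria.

I, R, R, R, R, S

Nitrofurantoin 32 μg/mL: = 32 μg/mL — intermediate
Erythromycin 128 μg/mL: ≥ 16 μg/mL — Resistant
Cefepime 256 μg/mL: ≥ 32 μg/mL ⇒ resistant
Levofloxacin 32 μg/mL: ≥ 4 μg/mL ⇒ resistant
Penicillin 16 μg/mL: ≥ 16 μg/mL → Resistant
Clindamycin 0.06 μg/mL: ≤ 1 μg/mL ⇒ S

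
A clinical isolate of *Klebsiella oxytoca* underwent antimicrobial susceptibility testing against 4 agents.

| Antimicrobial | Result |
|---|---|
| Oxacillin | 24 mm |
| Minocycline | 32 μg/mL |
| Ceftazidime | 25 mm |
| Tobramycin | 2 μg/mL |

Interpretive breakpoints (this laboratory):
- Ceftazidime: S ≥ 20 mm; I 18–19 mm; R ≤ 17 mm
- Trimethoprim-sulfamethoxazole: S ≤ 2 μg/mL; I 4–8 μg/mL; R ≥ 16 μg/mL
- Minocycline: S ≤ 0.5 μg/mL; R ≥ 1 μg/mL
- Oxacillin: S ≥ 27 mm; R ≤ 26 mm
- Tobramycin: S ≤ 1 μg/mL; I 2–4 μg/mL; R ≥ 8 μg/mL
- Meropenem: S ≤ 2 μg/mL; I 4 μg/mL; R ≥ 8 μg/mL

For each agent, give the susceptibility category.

Oxacillin: 24 mm is ≤ 26 mm → R
Minocycline: 32 μg/mL is ≥ 1 μg/mL — R
Ceftazidime: 25 mm is ≥ 20 mm — susceptible
Tobramycin: 2 μg/mL is in 2–4 μg/mL ⇒ Intermediate

R, R, S, I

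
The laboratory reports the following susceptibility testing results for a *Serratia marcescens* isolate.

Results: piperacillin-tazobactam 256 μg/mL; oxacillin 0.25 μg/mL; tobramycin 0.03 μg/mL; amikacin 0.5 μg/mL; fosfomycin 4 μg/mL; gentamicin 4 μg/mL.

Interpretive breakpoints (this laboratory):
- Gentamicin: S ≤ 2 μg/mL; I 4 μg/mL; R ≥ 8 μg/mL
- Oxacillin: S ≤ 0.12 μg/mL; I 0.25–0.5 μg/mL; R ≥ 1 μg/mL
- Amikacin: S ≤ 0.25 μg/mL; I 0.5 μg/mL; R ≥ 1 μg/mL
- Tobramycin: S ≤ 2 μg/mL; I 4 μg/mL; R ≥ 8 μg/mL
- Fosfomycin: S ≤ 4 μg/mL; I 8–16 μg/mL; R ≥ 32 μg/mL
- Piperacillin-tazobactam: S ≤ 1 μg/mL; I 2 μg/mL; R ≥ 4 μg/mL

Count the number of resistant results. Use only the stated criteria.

1

Piperacillin-tazobactam 256 μg/mL: ≥ 4 μg/mL — R
Oxacillin: 0.25 μg/mL is in 0.25–0.5 μg/mL → Intermediate
Tobramycin (0.03 μg/mL) ≤ 2 μg/mL → susceptible
Amikacin: 0.5 μg/mL is = 0.5 μg/mL ⇒ I
Fosfomycin: 4 μg/mL is ≤ 4 μg/mL — susceptible
Gentamicin: 4 μg/mL is = 4 μg/mL — Intermediate
Resistant: 1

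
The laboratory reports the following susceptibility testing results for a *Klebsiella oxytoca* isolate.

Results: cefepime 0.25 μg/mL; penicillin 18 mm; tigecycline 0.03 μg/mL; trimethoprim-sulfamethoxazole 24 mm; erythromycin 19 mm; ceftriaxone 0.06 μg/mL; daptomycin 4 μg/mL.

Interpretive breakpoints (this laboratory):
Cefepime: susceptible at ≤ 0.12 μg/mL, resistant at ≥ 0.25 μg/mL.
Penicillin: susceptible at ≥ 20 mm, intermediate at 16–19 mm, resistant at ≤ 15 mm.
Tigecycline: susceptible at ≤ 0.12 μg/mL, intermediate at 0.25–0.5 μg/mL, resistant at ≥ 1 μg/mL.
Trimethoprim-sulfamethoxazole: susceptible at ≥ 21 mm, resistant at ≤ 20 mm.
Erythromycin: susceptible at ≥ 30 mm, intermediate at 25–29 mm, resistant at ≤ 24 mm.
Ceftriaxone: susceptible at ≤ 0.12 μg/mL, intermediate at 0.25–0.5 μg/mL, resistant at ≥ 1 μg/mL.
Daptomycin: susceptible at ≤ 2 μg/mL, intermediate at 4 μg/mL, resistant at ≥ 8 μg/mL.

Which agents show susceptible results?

tigecycline, trimethoprim-sulfamethoxazole, ceftriaxone

Cefepime 0.25 μg/mL: ≥ 0.25 μg/mL — R
Penicillin (18 mm) in 16–19 mm → intermediate
Tigecycline (0.03 μg/mL) ≤ 0.12 μg/mL → susceptible
Trimethoprim-sulfamethoxazole: 24 mm is ≥ 21 mm — susceptible
Erythromycin 19 mm: ≤ 24 mm ⇒ Resistant
Ceftriaxone 0.06 μg/mL: ≤ 0.12 μg/mL → Susceptible
Daptomycin 4 μg/mL: = 4 μg/mL ⇒ intermediate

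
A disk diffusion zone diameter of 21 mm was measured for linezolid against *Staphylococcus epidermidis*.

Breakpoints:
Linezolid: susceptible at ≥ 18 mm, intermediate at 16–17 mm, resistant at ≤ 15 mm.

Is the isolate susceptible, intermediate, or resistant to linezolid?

Linezolid 21 mm: ≥ 18 mm → S

Susceptible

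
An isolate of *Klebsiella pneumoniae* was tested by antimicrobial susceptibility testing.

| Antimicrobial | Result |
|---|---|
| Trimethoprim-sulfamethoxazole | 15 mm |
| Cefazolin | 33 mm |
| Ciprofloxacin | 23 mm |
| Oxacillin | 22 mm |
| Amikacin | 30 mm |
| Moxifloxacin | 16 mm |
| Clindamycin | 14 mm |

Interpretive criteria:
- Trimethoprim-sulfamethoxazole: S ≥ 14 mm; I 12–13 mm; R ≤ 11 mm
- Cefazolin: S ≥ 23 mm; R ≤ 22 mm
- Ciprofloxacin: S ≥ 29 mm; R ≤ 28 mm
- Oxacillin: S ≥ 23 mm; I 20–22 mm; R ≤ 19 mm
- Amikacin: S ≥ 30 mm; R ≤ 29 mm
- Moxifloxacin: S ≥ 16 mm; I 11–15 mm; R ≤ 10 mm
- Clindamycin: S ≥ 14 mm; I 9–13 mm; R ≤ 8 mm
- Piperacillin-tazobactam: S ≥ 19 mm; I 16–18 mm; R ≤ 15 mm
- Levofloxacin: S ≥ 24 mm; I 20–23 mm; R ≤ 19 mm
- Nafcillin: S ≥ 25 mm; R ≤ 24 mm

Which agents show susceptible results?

trimethoprim-sulfamethoxazole, cefazolin, amikacin, moxifloxacin, clindamycin

Trimethoprim-sulfamethoxazole 15 mm: ≥ 14 mm ⇒ susceptible
Cefazolin (33 mm) ≥ 23 mm → Susceptible
Ciprofloxacin 23 mm: ≤ 28 mm — resistant
Oxacillin: 22 mm is in 20–22 mm ⇒ Intermediate
Amikacin: 30 mm is ≥ 30 mm ⇒ susceptible
Moxifloxacin: 16 mm is ≥ 16 mm ⇒ Susceptible
Clindamycin 14 mm: ≥ 14 mm — susceptible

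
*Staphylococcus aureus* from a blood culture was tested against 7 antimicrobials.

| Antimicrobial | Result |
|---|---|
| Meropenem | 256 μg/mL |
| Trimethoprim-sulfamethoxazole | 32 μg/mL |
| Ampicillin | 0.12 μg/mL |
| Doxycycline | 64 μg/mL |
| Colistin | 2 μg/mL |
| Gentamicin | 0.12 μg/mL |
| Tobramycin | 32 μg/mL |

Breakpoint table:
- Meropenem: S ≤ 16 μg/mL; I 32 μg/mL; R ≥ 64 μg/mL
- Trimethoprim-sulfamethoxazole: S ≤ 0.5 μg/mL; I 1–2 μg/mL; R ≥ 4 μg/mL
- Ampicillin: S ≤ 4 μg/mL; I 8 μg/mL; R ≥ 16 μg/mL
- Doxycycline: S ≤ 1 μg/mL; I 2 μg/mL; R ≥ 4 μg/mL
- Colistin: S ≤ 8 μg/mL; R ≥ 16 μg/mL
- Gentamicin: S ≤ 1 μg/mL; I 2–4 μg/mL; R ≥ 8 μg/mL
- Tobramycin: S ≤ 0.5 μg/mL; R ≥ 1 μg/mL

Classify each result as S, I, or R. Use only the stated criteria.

R, R, S, R, S, S, R

Meropenem: 256 μg/mL is ≥ 64 μg/mL — R
Trimethoprim-sulfamethoxazole (32 μg/mL) ≥ 4 μg/mL → Resistant
Ampicillin (0.12 μg/mL) ≤ 4 μg/mL — Susceptible
Doxycycline (64 μg/mL) ≥ 4 μg/mL → R
Colistin (2 μg/mL) ≤ 8 μg/mL ⇒ S
Gentamicin 0.12 μg/mL: ≤ 1 μg/mL — S
Tobramycin (32 μg/mL) ≥ 1 μg/mL → resistant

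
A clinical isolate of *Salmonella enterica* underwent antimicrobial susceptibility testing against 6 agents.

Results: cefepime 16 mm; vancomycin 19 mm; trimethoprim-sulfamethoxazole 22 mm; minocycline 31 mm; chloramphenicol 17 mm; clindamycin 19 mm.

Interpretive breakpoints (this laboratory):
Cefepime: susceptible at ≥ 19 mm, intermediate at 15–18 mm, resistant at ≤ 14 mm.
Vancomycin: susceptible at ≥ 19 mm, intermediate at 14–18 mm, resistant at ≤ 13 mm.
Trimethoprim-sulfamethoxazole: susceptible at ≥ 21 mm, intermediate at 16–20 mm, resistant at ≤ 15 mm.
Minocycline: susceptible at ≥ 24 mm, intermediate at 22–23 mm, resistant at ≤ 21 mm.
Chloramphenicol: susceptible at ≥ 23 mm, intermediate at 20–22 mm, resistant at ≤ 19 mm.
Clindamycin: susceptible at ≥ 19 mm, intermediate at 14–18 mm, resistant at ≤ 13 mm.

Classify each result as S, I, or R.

Cefepime: 16 mm is in 15–18 mm — intermediate
Vancomycin 19 mm: ≥ 19 mm ⇒ Susceptible
Trimethoprim-sulfamethoxazole (22 mm) ≥ 21 mm — susceptible
Minocycline 31 mm: ≥ 24 mm ⇒ susceptible
Chloramphenicol 17 mm: ≤ 19 mm ⇒ R
Clindamycin: 19 mm is ≥ 19 mm ⇒ S

I, S, S, S, R, S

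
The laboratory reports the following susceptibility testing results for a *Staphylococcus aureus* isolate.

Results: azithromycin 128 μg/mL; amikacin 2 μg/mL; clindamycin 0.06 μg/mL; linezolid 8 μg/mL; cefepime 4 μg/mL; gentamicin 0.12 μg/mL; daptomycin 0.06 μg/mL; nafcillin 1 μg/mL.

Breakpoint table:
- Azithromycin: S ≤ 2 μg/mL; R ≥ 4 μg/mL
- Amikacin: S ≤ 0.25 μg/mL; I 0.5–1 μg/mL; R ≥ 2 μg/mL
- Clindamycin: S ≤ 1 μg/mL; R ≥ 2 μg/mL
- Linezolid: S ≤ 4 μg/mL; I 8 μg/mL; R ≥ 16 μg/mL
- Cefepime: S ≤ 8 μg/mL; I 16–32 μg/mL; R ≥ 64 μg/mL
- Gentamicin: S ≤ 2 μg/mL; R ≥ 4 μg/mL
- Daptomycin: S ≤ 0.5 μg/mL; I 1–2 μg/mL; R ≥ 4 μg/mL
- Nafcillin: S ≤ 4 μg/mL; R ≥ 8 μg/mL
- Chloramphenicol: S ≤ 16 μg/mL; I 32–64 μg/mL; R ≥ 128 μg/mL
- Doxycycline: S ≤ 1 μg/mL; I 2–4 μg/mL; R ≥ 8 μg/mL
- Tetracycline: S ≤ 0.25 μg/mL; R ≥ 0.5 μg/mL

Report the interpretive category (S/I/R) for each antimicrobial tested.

Azithromycin 128 μg/mL: ≥ 4 μg/mL → R
Amikacin (2 μg/mL) ≥ 2 μg/mL — R
Clindamycin 0.06 μg/mL: ≤ 1 μg/mL — Susceptible
Linezolid (8 μg/mL) = 8 μg/mL — intermediate
Cefepime: 4 μg/mL is ≤ 8 μg/mL → susceptible
Gentamicin: 0.12 μg/mL is ≤ 2 μg/mL → Susceptible
Daptomycin (0.06 μg/mL) ≤ 0.5 μg/mL → susceptible
Nafcillin: 1 μg/mL is ≤ 4 μg/mL — susceptible

R, R, S, I, S, S, S, S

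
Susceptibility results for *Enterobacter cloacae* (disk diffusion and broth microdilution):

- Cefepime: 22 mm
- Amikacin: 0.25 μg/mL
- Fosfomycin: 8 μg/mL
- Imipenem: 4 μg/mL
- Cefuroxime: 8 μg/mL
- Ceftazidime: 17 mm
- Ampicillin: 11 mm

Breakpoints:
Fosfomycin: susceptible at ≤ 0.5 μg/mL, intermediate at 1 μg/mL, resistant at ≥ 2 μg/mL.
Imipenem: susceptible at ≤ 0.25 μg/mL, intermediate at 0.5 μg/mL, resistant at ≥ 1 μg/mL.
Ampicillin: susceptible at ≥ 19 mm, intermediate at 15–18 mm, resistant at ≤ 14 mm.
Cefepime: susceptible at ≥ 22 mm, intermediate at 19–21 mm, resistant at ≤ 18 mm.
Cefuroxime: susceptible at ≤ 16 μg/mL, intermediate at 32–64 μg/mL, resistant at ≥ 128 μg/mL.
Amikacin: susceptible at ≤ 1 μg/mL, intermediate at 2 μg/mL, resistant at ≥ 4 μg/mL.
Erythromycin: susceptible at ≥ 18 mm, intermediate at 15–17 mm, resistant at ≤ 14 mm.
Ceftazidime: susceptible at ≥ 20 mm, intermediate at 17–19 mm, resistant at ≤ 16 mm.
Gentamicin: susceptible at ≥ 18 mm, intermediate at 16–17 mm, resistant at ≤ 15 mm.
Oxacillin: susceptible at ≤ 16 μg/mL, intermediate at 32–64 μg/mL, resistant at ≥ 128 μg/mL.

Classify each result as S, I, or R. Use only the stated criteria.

S, S, R, R, S, I, R

Cefepime (22 mm) ≥ 22 mm → susceptible
Amikacin 0.25 μg/mL: ≤ 1 μg/mL — Susceptible
Fosfomycin: 8 μg/mL is ≥ 2 μg/mL ⇒ resistant
Imipenem (4 μg/mL) ≥ 1 μg/mL ⇒ Resistant
Cefuroxime 8 μg/mL: ≤ 16 μg/mL → susceptible
Ceftazidime (17 mm) in 17–19 mm ⇒ I
Ampicillin: 11 mm is ≤ 14 mm → resistant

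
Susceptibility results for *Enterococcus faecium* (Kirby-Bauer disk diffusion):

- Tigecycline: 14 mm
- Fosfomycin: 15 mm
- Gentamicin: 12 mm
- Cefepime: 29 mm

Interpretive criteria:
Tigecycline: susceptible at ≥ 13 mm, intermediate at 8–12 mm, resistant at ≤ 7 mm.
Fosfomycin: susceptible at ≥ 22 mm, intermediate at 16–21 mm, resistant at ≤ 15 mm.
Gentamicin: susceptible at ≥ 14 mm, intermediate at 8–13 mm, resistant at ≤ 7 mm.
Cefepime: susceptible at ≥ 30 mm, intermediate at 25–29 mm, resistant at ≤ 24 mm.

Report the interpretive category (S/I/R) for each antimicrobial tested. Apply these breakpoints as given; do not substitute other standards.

Tigecycline (14 mm) ≥ 13 mm ⇒ S
Fosfomycin: 15 mm is ≤ 15 mm → resistant
Gentamicin (12 mm) in 8–13 mm → Intermediate
Cefepime 29 mm: in 25–29 mm — intermediate

S, R, I, I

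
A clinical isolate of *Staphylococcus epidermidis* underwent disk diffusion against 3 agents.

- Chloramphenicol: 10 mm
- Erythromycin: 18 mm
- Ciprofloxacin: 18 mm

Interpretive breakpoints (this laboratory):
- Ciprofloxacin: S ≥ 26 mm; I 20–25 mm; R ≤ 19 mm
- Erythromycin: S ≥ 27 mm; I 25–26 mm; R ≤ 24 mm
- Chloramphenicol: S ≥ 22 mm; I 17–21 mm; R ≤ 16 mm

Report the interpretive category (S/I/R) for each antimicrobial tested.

Chloramphenicol 10 mm: ≤ 16 mm ⇒ resistant
Erythromycin: 18 mm is ≤ 24 mm — Resistant
Ciprofloxacin (18 mm) ≤ 19 mm — resistant

R, R, R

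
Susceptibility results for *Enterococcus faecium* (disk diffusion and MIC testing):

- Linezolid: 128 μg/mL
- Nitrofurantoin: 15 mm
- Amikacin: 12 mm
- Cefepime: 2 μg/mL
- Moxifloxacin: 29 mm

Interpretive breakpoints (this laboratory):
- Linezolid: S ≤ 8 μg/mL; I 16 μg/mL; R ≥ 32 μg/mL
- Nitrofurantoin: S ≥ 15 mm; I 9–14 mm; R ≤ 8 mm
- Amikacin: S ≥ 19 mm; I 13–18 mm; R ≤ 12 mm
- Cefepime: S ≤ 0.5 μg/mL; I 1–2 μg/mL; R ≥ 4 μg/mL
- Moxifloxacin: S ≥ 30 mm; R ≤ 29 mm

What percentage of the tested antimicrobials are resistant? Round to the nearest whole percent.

Linezolid: 128 μg/mL is ≥ 32 μg/mL ⇒ resistant
Nitrofurantoin (15 mm) ≥ 15 mm — S
Amikacin: 12 mm is ≤ 12 mm → R
Cefepime: 2 μg/mL is in 1–2 μg/mL — Intermediate
Moxifloxacin 29 mm: ≤ 29 mm ⇒ R
Resistant: 3/5

60%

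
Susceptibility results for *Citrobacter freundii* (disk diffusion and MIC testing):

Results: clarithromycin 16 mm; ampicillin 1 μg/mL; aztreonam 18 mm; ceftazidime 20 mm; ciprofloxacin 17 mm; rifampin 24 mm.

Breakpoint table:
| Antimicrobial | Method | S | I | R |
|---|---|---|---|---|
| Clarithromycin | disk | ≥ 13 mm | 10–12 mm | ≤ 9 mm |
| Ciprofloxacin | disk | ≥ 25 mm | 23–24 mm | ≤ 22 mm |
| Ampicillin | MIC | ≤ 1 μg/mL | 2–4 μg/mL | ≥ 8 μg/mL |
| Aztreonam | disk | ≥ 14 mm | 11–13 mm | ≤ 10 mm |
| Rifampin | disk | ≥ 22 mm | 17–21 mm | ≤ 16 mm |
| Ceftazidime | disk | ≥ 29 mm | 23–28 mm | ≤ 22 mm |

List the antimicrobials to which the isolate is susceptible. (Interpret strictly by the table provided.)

clarithromycin, ampicillin, aztreonam, rifampin

Clarithromycin (16 mm) ≥ 13 mm ⇒ S
Ampicillin: 1 μg/mL is ≤ 1 μg/mL → S
Aztreonam (18 mm) ≥ 14 mm → S
Ceftazidime (20 mm) ≤ 22 mm → Resistant
Ciprofloxacin 17 mm: ≤ 22 mm ⇒ R
Rifampin 24 mm: ≥ 22 mm — susceptible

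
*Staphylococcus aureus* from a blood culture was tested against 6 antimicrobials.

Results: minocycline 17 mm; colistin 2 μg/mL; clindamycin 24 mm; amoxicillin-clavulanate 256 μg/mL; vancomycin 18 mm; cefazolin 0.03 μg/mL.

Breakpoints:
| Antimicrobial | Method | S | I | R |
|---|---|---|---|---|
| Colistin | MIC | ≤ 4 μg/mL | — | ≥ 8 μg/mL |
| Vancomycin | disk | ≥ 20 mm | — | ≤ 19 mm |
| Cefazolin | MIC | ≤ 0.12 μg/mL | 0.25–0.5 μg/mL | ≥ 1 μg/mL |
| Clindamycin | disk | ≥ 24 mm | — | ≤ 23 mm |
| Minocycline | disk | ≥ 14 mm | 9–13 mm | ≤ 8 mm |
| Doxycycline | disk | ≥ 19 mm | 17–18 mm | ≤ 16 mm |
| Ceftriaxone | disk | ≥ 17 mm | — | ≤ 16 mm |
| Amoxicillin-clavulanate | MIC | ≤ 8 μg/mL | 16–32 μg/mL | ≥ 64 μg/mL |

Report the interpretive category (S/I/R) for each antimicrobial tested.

S, S, S, R, R, S

Minocycline 17 mm: ≥ 14 mm → S
Colistin: 2 μg/mL is ≤ 4 μg/mL — Susceptible
Clindamycin (24 mm) ≥ 24 mm → susceptible
Amoxicillin-clavulanate 256 μg/mL: ≥ 64 μg/mL → resistant
Vancomycin: 18 mm is ≤ 19 mm ⇒ Resistant
Cefazolin (0.03 μg/mL) ≤ 0.12 μg/mL → susceptible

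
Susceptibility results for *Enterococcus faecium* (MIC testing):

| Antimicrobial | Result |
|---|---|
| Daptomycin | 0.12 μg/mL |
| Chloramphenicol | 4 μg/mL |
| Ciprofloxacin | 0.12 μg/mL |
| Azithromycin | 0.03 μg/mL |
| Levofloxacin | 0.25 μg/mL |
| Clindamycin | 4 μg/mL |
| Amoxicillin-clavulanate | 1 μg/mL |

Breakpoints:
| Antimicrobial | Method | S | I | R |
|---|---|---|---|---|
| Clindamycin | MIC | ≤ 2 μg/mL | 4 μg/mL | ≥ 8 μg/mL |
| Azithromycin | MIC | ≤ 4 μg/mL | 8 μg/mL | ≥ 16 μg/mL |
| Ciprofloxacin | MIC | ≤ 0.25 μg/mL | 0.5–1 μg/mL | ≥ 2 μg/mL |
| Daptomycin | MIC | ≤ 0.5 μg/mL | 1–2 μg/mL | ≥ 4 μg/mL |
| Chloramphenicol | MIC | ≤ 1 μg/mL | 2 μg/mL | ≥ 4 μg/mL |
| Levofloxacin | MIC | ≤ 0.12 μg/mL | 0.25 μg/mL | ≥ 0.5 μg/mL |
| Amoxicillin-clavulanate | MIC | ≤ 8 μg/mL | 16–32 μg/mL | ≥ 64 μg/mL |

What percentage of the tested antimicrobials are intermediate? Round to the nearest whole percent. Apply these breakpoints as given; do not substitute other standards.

Daptomycin: 0.12 μg/mL is ≤ 0.5 μg/mL ⇒ S
Chloramphenicol 4 μg/mL: ≥ 4 μg/mL ⇒ R
Ciprofloxacin 0.12 μg/mL: ≤ 0.25 μg/mL ⇒ Susceptible
Azithromycin 0.03 μg/mL: ≤ 4 μg/mL → susceptible
Levofloxacin 0.25 μg/mL: = 0.25 μg/mL — Intermediate
Clindamycin (4 μg/mL) = 4 μg/mL → I
Amoxicillin-clavulanate (1 μg/mL) ≤ 8 μg/mL → S
Intermediate: 2/7

29%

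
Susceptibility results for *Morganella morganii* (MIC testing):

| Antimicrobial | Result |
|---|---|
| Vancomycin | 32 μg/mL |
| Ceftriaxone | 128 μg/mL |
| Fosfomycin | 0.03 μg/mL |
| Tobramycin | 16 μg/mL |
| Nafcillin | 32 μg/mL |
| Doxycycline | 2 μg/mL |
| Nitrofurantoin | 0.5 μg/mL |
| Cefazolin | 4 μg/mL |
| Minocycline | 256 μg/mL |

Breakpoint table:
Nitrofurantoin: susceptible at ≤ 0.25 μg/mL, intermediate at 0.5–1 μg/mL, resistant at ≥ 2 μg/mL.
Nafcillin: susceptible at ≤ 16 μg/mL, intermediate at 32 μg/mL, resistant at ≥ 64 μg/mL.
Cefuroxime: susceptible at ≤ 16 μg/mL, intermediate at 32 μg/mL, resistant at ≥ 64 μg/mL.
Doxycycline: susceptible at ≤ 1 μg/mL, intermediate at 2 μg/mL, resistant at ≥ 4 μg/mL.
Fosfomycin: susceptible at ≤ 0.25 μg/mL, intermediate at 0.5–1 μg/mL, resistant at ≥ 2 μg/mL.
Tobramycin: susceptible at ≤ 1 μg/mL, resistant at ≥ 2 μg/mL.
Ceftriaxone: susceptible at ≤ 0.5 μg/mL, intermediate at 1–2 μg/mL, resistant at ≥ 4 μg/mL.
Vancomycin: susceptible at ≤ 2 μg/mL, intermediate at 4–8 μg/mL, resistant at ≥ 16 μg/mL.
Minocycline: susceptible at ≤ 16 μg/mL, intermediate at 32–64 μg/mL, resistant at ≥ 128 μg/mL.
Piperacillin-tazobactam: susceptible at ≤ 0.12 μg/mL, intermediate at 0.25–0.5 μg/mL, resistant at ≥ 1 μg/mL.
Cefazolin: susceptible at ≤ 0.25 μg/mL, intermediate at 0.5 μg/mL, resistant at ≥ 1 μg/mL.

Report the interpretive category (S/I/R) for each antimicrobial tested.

Vancomycin 32 μg/mL: ≥ 16 μg/mL — R
Ceftriaxone 128 μg/mL: ≥ 4 μg/mL → resistant
Fosfomycin 0.03 μg/mL: ≤ 0.25 μg/mL — susceptible
Tobramycin 16 μg/mL: ≥ 2 μg/mL — resistant
Nafcillin (32 μg/mL) = 32 μg/mL → Intermediate
Doxycycline (2 μg/mL) = 2 μg/mL → intermediate
Nitrofurantoin 0.5 μg/mL: in 0.5–1 μg/mL — Intermediate
Cefazolin: 4 μg/mL is ≥ 1 μg/mL → resistant
Minocycline 256 μg/mL: ≥ 128 μg/mL ⇒ Resistant

R, R, S, R, I, I, I, R, R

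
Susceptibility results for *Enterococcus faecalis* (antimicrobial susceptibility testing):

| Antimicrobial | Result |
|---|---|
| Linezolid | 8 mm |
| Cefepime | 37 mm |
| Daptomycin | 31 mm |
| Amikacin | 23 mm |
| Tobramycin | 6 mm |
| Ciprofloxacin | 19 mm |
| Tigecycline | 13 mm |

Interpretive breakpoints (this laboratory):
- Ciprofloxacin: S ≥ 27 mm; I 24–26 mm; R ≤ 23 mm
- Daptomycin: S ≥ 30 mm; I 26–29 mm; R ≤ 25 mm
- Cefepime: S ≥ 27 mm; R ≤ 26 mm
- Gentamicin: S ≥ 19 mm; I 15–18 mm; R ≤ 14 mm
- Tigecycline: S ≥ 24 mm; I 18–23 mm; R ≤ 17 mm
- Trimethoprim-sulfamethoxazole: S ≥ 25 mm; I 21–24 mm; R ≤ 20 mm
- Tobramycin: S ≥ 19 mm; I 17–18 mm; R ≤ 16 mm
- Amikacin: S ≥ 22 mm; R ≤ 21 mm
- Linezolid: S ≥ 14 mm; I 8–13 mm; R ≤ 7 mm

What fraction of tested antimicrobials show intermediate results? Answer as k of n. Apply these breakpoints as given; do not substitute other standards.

Linezolid: 8 mm is in 8–13 mm ⇒ I
Cefepime 37 mm: ≥ 27 mm → Susceptible
Daptomycin 31 mm: ≥ 30 mm → S
Amikacin (23 mm) ≥ 22 mm ⇒ S
Tobramycin (6 mm) ≤ 16 mm — resistant
Ciprofloxacin: 19 mm is ≤ 23 mm — resistant
Tigecycline: 13 mm is ≤ 17 mm → R
Intermediate: 1/7

1 of 7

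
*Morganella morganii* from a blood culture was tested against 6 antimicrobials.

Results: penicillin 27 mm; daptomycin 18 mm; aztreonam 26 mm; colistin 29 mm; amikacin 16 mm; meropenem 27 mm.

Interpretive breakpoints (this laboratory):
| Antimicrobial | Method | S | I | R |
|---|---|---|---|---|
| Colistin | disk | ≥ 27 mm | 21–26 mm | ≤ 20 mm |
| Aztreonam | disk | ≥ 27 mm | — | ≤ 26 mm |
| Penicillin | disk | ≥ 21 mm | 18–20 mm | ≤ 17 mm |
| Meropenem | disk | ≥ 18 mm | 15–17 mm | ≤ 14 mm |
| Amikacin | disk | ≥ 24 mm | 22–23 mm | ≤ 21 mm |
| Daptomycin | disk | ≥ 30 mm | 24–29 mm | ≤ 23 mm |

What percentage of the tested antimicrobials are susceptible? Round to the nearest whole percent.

Penicillin: 27 mm is ≥ 21 mm ⇒ susceptible
Daptomycin (18 mm) ≤ 23 mm ⇒ resistant
Aztreonam (26 mm) ≤ 26 mm → R
Colistin (29 mm) ≥ 27 mm → S
Amikacin 16 mm: ≤ 21 mm ⇒ resistant
Meropenem: 27 mm is ≥ 18 mm → S
Susceptible: 3/6

50%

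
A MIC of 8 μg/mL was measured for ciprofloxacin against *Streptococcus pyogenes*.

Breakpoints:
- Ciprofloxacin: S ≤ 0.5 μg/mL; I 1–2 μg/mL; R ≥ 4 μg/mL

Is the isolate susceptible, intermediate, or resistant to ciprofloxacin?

Ciprofloxacin (8 μg/mL) ≥ 4 μg/mL — Resistant

R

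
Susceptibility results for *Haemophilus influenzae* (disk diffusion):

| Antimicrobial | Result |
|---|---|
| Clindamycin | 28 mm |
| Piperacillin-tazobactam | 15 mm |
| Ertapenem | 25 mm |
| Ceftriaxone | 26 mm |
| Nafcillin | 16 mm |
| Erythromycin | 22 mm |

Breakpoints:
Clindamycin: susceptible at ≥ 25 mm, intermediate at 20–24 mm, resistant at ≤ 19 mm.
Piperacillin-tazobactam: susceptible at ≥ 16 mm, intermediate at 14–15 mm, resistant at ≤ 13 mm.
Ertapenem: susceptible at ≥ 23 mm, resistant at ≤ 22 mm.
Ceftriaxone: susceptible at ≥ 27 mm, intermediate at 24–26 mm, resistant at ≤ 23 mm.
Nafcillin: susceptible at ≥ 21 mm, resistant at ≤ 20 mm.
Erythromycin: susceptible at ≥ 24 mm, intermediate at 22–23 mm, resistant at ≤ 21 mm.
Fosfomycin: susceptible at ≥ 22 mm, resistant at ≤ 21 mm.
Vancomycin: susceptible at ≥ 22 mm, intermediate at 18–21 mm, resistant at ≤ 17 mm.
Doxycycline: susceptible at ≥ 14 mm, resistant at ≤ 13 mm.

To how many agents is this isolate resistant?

1

Clindamycin 28 mm: ≥ 25 mm ⇒ susceptible
Piperacillin-tazobactam 15 mm: in 14–15 mm ⇒ Intermediate
Ertapenem (25 mm) ≥ 23 mm ⇒ susceptible
Ceftriaxone 26 mm: in 24–26 mm — Intermediate
Nafcillin 16 mm: ≤ 20 mm ⇒ resistant
Erythromycin: 22 mm is in 22–23 mm → Intermediate
Resistant: 1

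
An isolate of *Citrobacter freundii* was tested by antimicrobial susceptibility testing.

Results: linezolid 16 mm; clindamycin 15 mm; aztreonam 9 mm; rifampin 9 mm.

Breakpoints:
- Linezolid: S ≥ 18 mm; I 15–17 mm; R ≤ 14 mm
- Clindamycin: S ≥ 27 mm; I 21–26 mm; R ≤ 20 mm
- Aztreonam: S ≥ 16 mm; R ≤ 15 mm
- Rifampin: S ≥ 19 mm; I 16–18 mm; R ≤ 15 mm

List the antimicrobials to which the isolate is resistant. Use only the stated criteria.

clindamycin, aztreonam, rifampin

Linezolid (16 mm) in 15–17 mm — Intermediate
Clindamycin (15 mm) ≤ 20 mm → Resistant
Aztreonam (9 mm) ≤ 15 mm → Resistant
Rifampin 9 mm: ≤ 15 mm — R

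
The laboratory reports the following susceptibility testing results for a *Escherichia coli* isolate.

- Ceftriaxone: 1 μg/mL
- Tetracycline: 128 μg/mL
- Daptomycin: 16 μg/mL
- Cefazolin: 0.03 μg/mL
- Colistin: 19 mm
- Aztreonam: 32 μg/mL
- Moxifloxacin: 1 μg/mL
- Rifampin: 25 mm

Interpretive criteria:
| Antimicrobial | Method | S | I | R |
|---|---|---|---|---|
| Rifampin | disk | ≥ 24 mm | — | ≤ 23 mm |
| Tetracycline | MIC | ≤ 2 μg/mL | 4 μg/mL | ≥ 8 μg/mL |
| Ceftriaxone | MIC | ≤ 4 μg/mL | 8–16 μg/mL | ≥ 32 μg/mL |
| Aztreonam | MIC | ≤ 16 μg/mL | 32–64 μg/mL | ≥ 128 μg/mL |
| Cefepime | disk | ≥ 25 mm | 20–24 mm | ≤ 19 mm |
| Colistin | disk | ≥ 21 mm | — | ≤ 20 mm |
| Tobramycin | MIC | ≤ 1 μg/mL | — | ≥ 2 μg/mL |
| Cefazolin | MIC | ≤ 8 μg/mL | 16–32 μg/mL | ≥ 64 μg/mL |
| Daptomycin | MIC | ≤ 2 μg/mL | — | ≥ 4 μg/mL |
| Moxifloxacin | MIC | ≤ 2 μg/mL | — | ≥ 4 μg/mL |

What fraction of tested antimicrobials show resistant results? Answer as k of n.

Ceftriaxone 1 μg/mL: ≤ 4 μg/mL ⇒ Susceptible
Tetracycline: 128 μg/mL is ≥ 8 μg/mL — resistant
Daptomycin (16 μg/mL) ≥ 4 μg/mL → R
Cefazolin (0.03 μg/mL) ≤ 8 μg/mL — susceptible
Colistin 19 mm: ≤ 20 mm — R
Aztreonam: 32 μg/mL is in 32–64 μg/mL → intermediate
Moxifloxacin 1 μg/mL: ≤ 2 μg/mL ⇒ S
Rifampin: 25 mm is ≥ 24 mm ⇒ Susceptible
Resistant: 3/8

3 of 8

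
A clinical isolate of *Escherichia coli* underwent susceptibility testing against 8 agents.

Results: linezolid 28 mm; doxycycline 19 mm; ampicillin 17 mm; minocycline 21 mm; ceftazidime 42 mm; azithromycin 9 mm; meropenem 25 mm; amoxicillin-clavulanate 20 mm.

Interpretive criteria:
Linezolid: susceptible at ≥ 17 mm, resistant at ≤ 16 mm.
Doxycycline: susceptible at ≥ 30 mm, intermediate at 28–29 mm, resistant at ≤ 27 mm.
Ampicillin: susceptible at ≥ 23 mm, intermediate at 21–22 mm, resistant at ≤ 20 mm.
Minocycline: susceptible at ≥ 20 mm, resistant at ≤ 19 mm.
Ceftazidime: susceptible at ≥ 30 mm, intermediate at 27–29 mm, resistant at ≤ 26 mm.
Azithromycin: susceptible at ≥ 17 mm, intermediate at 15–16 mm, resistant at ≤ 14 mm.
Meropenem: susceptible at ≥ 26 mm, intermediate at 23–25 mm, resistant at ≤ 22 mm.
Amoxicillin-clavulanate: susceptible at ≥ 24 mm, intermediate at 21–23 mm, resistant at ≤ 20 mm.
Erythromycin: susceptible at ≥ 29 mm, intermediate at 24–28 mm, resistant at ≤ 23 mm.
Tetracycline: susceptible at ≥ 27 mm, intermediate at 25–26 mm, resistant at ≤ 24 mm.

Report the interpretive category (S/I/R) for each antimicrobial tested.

S, R, R, S, S, R, I, R

Linezolid 28 mm: ≥ 17 mm — S
Doxycycline (19 mm) ≤ 27 mm → Resistant
Ampicillin: 17 mm is ≤ 20 mm ⇒ resistant
Minocycline: 21 mm is ≥ 20 mm → S
Ceftazidime (42 mm) ≥ 30 mm → Susceptible
Azithromycin 9 mm: ≤ 14 mm → R
Meropenem: 25 mm is in 23–25 mm — Intermediate
Amoxicillin-clavulanate (20 mm) ≤ 20 mm → R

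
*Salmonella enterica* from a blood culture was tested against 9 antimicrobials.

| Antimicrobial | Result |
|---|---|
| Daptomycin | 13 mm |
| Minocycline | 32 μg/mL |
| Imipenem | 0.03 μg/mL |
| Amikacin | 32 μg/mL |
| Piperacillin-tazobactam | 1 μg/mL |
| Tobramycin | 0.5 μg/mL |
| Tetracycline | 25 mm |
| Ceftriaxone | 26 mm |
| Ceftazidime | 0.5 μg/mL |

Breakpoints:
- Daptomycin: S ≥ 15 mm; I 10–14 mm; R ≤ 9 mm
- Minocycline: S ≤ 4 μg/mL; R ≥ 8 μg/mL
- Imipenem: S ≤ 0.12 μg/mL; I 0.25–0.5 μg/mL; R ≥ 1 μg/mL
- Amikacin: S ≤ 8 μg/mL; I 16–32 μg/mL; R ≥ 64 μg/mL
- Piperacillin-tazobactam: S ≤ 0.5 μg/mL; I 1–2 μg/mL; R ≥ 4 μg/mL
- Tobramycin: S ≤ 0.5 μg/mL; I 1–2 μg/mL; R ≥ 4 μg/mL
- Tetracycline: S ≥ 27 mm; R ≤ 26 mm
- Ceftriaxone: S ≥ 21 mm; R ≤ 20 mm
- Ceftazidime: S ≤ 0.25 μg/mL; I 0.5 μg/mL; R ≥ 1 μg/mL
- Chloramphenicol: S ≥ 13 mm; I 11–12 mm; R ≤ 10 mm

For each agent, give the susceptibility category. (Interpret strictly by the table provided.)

Daptomycin: 13 mm is in 10–14 mm → intermediate
Minocycline (32 μg/mL) ≥ 8 μg/mL → Resistant
Imipenem 0.03 μg/mL: ≤ 0.12 μg/mL — S
Amikacin (32 μg/mL) in 16–32 μg/mL ⇒ intermediate
Piperacillin-tazobactam (1 μg/mL) in 1–2 μg/mL — intermediate
Tobramycin 0.5 μg/mL: ≤ 0.5 μg/mL — Susceptible
Tetracycline (25 mm) ≤ 26 mm → Resistant
Ceftriaxone: 26 mm is ≥ 21 mm — S
Ceftazidime 0.5 μg/mL: = 0.5 μg/mL — Intermediate

I, R, S, I, I, S, R, S, I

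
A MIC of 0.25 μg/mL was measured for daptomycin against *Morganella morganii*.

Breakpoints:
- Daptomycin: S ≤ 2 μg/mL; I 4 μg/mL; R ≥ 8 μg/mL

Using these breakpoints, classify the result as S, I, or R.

Daptomycin: 0.25 μg/mL is ≤ 2 μg/mL — Susceptible

S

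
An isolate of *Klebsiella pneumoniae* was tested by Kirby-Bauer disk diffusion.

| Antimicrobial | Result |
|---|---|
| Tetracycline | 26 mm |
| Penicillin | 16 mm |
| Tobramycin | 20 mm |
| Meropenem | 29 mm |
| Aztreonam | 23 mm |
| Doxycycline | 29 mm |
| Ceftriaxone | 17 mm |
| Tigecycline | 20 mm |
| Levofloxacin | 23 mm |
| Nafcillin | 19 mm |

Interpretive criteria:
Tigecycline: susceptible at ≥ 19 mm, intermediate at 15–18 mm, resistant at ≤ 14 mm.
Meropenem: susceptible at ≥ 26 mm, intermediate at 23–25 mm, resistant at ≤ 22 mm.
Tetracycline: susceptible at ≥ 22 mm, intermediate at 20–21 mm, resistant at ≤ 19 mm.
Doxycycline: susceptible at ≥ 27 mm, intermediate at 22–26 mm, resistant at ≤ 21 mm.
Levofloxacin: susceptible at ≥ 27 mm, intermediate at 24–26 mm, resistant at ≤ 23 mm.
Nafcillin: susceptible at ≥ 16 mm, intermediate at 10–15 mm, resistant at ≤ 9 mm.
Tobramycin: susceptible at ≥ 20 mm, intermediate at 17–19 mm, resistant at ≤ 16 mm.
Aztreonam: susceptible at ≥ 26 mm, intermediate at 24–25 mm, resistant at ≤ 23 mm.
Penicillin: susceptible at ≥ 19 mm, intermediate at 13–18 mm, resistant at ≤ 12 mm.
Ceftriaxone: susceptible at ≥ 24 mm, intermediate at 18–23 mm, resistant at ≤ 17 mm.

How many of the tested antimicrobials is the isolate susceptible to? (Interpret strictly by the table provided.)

6

Tetracycline 26 mm: ≥ 22 mm ⇒ S
Penicillin: 16 mm is in 13–18 mm ⇒ intermediate
Tobramycin (20 mm) ≥ 20 mm — Susceptible
Meropenem: 29 mm is ≥ 26 mm → susceptible
Aztreonam: 23 mm is ≤ 23 mm → Resistant
Doxycycline 29 mm: ≥ 27 mm ⇒ susceptible
Ceftriaxone: 17 mm is ≤ 17 mm — Resistant
Tigecycline: 20 mm is ≥ 19 mm → S
Levofloxacin 23 mm: ≤ 23 mm ⇒ R
Nafcillin (19 mm) ≥ 16 mm ⇒ Susceptible
Susceptible: 6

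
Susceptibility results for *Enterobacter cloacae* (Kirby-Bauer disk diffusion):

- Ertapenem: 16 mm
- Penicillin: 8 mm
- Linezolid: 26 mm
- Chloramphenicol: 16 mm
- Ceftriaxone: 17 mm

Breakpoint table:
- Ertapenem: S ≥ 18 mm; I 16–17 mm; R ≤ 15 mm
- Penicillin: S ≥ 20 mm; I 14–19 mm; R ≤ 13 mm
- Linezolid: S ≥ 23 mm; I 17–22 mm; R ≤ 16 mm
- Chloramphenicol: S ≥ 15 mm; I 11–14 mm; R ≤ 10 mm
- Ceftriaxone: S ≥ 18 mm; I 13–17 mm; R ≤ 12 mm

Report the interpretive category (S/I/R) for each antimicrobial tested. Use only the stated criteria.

I, R, S, S, I

Ertapenem 16 mm: in 16–17 mm → Intermediate
Penicillin 8 mm: ≤ 13 mm — R
Linezolid 26 mm: ≥ 23 mm → susceptible
Chloramphenicol: 16 mm is ≥ 15 mm — S
Ceftriaxone: 17 mm is in 13–17 mm → I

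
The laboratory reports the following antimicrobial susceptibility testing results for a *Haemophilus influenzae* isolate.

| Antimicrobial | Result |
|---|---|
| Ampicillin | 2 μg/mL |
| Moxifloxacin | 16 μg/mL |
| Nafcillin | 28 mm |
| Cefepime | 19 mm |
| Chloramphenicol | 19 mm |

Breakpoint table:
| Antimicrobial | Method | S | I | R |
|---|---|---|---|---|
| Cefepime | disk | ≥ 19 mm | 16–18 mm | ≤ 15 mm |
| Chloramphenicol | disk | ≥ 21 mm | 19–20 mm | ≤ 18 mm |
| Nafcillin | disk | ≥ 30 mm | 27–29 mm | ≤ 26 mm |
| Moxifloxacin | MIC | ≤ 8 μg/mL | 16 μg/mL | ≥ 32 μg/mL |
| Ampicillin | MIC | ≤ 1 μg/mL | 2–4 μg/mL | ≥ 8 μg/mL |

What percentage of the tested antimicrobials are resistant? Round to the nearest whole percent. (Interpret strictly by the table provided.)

Ampicillin 2 μg/mL: in 2–4 μg/mL — Intermediate
Moxifloxacin (16 μg/mL) = 16 μg/mL → Intermediate
Nafcillin 28 mm: in 27–29 mm ⇒ I
Cefepime: 19 mm is ≥ 19 mm ⇒ susceptible
Chloramphenicol: 19 mm is in 19–20 mm → Intermediate
Resistant: 0/5

0%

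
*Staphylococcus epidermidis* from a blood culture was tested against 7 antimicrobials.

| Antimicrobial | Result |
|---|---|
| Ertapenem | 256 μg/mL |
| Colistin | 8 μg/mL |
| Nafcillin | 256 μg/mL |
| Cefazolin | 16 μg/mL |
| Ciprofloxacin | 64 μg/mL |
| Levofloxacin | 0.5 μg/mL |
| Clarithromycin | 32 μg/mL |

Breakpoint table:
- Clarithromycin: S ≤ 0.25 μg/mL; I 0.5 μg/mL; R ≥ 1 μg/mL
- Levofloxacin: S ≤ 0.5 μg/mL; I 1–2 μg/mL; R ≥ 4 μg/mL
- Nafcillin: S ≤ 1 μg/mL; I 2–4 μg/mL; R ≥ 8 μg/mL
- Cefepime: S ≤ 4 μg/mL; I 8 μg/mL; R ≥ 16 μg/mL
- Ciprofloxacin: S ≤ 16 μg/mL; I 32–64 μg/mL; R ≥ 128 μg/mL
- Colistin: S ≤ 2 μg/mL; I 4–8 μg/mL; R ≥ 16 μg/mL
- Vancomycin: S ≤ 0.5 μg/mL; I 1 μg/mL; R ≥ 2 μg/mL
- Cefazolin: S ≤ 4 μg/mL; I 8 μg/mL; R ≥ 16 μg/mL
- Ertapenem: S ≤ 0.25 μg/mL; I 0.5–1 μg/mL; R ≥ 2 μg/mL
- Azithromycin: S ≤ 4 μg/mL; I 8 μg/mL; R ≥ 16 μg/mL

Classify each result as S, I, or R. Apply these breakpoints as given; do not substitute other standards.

Ertapenem 256 μg/mL: ≥ 2 μg/mL — Resistant
Colistin 8 μg/mL: in 4–8 μg/mL — intermediate
Nafcillin 256 μg/mL: ≥ 8 μg/mL ⇒ resistant
Cefazolin 16 μg/mL: ≥ 16 μg/mL ⇒ R
Ciprofloxacin (64 μg/mL) in 32–64 μg/mL — Intermediate
Levofloxacin: 0.5 μg/mL is ≤ 0.5 μg/mL → susceptible
Clarithromycin 32 μg/mL: ≥ 1 μg/mL → R

R, I, R, R, I, S, R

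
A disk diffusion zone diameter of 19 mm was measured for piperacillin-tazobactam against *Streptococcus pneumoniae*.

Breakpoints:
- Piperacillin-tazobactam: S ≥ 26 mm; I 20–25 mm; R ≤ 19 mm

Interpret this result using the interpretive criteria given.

R

Piperacillin-tazobactam: 19 mm is ≤ 19 mm → R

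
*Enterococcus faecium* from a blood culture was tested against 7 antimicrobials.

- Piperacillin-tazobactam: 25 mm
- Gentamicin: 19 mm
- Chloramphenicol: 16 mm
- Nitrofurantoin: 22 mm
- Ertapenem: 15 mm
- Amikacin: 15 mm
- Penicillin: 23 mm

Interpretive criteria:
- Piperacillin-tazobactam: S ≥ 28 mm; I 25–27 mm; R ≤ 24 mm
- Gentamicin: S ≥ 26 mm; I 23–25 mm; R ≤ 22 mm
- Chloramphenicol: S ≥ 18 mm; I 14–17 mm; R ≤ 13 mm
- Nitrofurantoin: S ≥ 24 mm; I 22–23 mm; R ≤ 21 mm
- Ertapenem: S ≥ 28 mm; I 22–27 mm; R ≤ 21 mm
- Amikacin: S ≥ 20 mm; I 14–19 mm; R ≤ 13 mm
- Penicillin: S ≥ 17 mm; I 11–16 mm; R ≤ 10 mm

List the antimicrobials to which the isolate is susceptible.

Piperacillin-tazobactam (25 mm) in 25–27 mm — I
Gentamicin 19 mm: ≤ 22 mm → R
Chloramphenicol (16 mm) in 14–17 mm — intermediate
Nitrofurantoin 22 mm: in 22–23 mm — Intermediate
Ertapenem (15 mm) ≤ 21 mm — Resistant
Amikacin: 15 mm is in 14–19 mm ⇒ intermediate
Penicillin: 23 mm is ≥ 17 mm → S

penicillin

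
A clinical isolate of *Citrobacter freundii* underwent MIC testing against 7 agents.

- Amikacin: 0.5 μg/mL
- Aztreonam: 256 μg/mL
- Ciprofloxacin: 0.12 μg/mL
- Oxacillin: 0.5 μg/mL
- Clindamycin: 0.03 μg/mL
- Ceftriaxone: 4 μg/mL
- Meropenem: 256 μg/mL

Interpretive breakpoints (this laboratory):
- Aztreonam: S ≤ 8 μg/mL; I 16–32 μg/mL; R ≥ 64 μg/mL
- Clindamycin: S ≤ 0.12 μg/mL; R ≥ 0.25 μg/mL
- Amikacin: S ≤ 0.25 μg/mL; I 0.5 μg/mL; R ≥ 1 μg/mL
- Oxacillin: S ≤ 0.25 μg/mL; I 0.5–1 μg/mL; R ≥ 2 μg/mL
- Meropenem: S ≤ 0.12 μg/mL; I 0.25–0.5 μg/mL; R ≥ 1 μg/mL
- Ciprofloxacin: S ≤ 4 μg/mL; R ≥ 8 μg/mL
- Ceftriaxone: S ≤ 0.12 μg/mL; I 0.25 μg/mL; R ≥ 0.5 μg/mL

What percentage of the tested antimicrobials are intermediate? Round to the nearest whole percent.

29%

Amikacin (0.5 μg/mL) = 0.5 μg/mL → Intermediate
Aztreonam: 256 μg/mL is ≥ 64 μg/mL → resistant
Ciprofloxacin 0.12 μg/mL: ≤ 4 μg/mL — Susceptible
Oxacillin (0.5 μg/mL) in 0.5–1 μg/mL → I
Clindamycin: 0.03 μg/mL is ≤ 0.12 μg/mL → S
Ceftriaxone 4 μg/mL: ≥ 0.5 μg/mL → R
Meropenem: 256 μg/mL is ≥ 1 μg/mL → Resistant
Intermediate: 2/7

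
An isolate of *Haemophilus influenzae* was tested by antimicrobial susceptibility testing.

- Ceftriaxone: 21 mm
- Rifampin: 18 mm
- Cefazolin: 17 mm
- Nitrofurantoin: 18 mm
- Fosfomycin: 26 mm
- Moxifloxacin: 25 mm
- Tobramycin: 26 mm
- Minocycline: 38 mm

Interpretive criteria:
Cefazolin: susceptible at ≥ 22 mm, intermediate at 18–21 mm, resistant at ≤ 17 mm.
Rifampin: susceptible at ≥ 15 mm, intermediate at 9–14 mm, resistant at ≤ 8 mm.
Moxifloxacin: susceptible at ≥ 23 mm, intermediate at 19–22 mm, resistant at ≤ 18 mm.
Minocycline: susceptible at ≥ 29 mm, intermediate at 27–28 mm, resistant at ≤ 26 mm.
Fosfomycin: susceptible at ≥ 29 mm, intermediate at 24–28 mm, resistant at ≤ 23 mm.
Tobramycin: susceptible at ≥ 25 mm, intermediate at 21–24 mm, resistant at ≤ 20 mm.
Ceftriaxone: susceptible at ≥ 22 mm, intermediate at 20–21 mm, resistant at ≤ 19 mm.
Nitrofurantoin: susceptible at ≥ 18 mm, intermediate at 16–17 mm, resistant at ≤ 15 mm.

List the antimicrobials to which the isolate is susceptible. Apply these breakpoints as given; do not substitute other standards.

Ceftriaxone (21 mm) in 20–21 mm → intermediate
Rifampin: 18 mm is ≥ 15 mm — Susceptible
Cefazolin (17 mm) ≤ 17 mm — Resistant
Nitrofurantoin 18 mm: ≥ 18 mm — Susceptible
Fosfomycin: 26 mm is in 24–28 mm → Intermediate
Moxifloxacin (25 mm) ≥ 23 mm — susceptible
Tobramycin 26 mm: ≥ 25 mm — S
Minocycline (38 mm) ≥ 29 mm — S

rifampin, nitrofurantoin, moxifloxacin, tobramycin, minocycline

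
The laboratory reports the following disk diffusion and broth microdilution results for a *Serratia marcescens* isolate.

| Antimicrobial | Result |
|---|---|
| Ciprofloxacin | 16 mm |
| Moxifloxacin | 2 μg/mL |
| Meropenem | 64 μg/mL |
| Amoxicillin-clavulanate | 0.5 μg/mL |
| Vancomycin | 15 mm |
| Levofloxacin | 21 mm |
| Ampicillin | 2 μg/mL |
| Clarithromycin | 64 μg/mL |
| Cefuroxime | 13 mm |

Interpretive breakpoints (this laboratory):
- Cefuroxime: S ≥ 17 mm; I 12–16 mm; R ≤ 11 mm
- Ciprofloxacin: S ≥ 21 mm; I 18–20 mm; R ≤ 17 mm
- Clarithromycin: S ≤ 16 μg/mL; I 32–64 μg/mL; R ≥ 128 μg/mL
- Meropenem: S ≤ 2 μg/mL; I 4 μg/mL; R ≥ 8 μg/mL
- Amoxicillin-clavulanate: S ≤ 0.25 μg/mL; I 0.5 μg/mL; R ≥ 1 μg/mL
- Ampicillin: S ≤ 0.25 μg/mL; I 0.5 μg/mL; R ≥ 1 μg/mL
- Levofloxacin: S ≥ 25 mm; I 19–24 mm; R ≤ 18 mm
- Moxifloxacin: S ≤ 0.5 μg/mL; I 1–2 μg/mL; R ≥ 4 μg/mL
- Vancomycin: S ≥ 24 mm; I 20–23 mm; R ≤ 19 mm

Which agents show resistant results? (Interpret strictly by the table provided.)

Ciprofloxacin: 16 mm is ≤ 17 mm — resistant
Moxifloxacin: 2 μg/mL is in 1–2 μg/mL ⇒ Intermediate
Meropenem 64 μg/mL: ≥ 8 μg/mL ⇒ resistant
Amoxicillin-clavulanate: 0.5 μg/mL is = 0.5 μg/mL → intermediate
Vancomycin 15 mm: ≤ 19 mm ⇒ resistant
Levofloxacin: 21 mm is in 19–24 mm ⇒ I
Ampicillin 2 μg/mL: ≥ 1 μg/mL — resistant
Clarithromycin 64 μg/mL: in 32–64 μg/mL ⇒ I
Cefuroxime (13 mm) in 12–16 mm — intermediate

ciprofloxacin, meropenem, vancomycin, ampicillin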